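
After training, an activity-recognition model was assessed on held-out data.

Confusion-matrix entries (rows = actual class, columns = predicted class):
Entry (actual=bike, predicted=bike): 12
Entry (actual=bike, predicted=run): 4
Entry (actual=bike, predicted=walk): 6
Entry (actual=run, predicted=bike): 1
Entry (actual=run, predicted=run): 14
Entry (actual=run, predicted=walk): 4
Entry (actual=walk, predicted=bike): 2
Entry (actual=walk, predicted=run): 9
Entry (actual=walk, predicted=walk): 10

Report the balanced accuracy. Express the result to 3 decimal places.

0.586

Balanced accuracy = mean of per-class recall.
  bike: recall = 12/22 = 0.5455
  run: recall = 14/19 = 0.7368
  walk: recall = 10/21 = 0.4762
Mean = (0.5455 + 0.7368 + 0.4762) / 3 = 0.586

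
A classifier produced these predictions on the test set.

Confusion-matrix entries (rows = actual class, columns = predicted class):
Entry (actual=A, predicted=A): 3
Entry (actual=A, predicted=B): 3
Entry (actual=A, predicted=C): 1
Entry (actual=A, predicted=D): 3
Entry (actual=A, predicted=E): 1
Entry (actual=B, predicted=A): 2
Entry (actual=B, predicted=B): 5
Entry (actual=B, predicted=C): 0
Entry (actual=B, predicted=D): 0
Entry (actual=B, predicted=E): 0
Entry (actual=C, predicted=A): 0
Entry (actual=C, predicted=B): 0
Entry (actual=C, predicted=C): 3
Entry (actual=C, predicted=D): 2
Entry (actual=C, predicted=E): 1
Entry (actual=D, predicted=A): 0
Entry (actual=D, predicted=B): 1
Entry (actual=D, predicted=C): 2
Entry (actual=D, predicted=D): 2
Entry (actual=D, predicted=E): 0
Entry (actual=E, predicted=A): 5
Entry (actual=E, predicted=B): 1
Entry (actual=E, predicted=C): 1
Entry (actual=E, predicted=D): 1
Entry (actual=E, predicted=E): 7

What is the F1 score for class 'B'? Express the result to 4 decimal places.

0.5882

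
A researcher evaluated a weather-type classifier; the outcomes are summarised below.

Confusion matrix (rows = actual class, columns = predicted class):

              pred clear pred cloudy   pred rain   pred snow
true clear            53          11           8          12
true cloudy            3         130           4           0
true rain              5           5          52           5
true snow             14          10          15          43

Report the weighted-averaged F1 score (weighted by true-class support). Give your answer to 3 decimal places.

0.743

Per-class F1 score (2·TP/(2·TP+FP+FN)):
  clear: TP=53, FP=3+5+14=22, FN=11+8+12=31 → 106/159 = 0.6667
  cloudy: TP=130, FP=11+5+10=26, FN=3+4+0=7 → 260/293 = 0.8874
  rain: TP=52, FP=8+4+15=27, FN=5+5+5=15 → 104/146 = 0.7123
  snow: TP=43, FP=12+0+5=17, FN=14+10+15=39 → 86/142 = 0.6056
Weighted-F1 score = Σ (supportᵢ/N)·F1 scoreᵢ with N=370: (84/370)·0.6667 + (137/370)·0.8874 + (67/370)·0.7123 + (82/370)·0.6056 = 0.743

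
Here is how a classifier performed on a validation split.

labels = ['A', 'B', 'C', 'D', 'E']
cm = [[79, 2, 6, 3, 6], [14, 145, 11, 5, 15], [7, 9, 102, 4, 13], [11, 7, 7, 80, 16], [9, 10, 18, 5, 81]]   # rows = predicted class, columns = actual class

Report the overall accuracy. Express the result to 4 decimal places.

0.7323

Accuracy = trace / total = (79+145+102+80+81=487) / 665 = 487/665 = 0.7323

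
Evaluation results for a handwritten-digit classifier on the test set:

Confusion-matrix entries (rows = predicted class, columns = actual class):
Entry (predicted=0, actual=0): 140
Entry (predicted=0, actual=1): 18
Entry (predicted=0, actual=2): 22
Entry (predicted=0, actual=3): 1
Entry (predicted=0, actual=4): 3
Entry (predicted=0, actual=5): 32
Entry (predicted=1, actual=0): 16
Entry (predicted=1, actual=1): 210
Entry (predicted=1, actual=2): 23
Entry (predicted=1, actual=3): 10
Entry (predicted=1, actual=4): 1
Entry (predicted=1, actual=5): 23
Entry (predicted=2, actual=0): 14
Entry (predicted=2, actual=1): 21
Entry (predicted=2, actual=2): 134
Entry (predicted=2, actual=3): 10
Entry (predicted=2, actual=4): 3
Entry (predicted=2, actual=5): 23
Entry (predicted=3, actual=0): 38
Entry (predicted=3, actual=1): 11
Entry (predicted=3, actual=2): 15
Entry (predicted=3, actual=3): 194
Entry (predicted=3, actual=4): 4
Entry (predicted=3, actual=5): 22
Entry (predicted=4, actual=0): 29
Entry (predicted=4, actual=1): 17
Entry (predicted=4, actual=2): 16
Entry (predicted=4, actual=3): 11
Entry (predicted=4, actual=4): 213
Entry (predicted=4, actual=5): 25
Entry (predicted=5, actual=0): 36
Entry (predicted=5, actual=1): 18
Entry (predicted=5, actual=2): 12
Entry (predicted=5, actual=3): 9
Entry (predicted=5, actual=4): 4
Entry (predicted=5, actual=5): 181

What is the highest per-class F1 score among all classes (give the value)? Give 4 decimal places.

0.7904

Per-class F1 score (2·TP/(2·TP+FP+FN)):
  0: TP=140, FP=18+22+1+3+32=76, FN=16+14+38+29+36=133 → 280/489 = 0.57260
  1: TP=210, FP=16+23+10+1+23=73, FN=18+21+11+17+18=85 → 420/578 = 0.72664
  2: TP=134, FP=14+21+10+3+23=71, FN=22+23+15+16+12=88 → 268/427 = 0.62763
  3: TP=194, FP=38+11+15+4+22=90, FN=1+10+10+11+9=41 → 388/519 = 0.74759
  4: TP=213, FP=29+17+16+11+25=98, FN=3+1+3+4+4=15 → 426/539 = 0.79035
  5: TP=181, FP=36+18+12+9+4=79, FN=32+23+23+22+25=125 → 362/566 = 0.63958
Highest is class '4' with F1 score = 0.7904.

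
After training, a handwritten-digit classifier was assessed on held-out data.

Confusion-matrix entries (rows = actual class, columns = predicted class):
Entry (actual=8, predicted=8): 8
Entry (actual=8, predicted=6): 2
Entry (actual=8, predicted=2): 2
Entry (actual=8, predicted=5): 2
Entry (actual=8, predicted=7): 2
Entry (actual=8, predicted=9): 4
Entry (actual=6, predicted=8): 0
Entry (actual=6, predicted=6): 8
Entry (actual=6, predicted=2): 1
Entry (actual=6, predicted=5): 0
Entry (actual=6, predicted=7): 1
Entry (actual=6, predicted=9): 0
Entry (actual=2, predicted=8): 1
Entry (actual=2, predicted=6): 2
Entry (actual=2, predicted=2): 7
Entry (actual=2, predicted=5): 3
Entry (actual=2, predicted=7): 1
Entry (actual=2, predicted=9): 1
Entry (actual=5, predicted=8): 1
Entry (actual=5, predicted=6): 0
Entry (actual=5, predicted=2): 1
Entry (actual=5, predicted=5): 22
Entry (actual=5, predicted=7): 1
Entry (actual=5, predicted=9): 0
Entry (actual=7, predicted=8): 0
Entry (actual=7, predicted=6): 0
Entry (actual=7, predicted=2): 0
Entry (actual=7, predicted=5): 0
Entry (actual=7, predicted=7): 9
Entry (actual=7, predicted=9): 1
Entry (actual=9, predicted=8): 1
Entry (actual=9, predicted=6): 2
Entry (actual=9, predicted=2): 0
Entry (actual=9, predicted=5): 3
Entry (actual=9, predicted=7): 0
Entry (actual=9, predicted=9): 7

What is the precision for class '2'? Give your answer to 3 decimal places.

0.636

One-vs-rest for '2': TP = diagonal; FP = other classes predicted '2'; FN = '2' predicted as other.
precision = TP/(TP+FP).
2: TP=7, FP=2+1+1+0+0=4 → 7/11 = 0.6364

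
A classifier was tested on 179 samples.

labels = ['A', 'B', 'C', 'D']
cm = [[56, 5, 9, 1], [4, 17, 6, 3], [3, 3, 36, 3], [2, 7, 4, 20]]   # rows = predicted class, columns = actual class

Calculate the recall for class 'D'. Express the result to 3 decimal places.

Treat 'D' as positive and all other classes as negative.
recall = TP/(TP+FN).
D: TP=20, FN=1+3+3=7 → 20/27 = 0.7407

0.741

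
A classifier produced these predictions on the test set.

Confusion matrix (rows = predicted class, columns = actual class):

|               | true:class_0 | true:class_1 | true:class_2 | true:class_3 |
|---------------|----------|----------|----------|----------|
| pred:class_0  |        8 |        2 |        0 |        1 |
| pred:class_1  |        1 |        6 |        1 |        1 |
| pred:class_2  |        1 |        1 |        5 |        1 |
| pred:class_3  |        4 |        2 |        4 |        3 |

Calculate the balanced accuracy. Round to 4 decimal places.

0.5292

Balanced accuracy = mean of per-class recall.
  class_0: recall = 8/14 = 0.57143
  class_1: recall = 6/11 = 0.54545
  class_2: recall = 5/10 = 0.50000
  class_3: recall = 3/6 = 0.50000
Mean = (0.57143 + 0.54545 + 0.50000 + 0.50000) / 4 = 0.5292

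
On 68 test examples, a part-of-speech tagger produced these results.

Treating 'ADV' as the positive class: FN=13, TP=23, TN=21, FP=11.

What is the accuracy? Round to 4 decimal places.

Accuracy = (TP+TN)/N = (23+21)/68 = 0.6471

0.6471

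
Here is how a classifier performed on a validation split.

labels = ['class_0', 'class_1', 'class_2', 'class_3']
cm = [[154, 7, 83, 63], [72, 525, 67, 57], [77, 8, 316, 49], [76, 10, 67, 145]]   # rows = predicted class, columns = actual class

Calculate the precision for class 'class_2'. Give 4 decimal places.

0.7022

precision = TP/(TP+FP).
class_2: TP=316, FP=77+8+49=134 → 316/450 = 0.70222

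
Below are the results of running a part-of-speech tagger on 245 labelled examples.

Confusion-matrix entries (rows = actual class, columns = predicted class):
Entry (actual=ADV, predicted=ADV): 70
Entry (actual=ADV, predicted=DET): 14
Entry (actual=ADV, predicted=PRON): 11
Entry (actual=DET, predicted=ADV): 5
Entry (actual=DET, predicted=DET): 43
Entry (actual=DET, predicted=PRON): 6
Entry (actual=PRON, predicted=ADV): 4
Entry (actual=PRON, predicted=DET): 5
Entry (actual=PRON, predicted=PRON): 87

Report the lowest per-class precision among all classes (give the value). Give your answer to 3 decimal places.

Per-class precision (TP/(TP+FP)):
  ADV: TP=70, FP=5+4=9 → 70/79 = 0.8861
  DET: TP=43, FP=14+5=19 → 43/62 = 0.6935
  PRON: TP=87, FP=11+6=17 → 87/104 = 0.8365
Lowest is class 'DET' with precision = 0.694.

0.694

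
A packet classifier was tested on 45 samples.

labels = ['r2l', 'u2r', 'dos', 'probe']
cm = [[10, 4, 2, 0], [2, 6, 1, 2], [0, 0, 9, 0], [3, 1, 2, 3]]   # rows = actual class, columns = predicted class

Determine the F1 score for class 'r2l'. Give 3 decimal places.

F1 score = 2·TP/(2·TP+FP+FN).
r2l: TP=10, FP=2+0+3=5, FN=4+2+0=6 → 20/31 = 0.6452

0.645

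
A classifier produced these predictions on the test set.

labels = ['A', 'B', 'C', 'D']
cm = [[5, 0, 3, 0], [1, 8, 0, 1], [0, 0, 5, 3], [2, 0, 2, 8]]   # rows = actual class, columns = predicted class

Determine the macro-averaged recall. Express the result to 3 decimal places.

Per-class recall (TP/(TP+FN)):
  A: TP=5, FN=0+3+0=3 → 5/8 = 0.6250
  B: TP=8, FN=1+0+1=2 → 8/10 = 0.8000
  C: TP=5, FN=0+0+3=3 → 5/8 = 0.6250
  D: TP=8, FN=2+0+2=4 → 8/12 = 0.6667
Macro-recall = mean = (0.6250 + 0.8000 + 0.6250 + 0.6667) / 4 = 0.679

0.679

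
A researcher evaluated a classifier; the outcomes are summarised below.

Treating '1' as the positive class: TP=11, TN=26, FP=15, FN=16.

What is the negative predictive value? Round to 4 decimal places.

NPV = TN/(TN+FN) = 26/(26+16) = 0.6190

0.6190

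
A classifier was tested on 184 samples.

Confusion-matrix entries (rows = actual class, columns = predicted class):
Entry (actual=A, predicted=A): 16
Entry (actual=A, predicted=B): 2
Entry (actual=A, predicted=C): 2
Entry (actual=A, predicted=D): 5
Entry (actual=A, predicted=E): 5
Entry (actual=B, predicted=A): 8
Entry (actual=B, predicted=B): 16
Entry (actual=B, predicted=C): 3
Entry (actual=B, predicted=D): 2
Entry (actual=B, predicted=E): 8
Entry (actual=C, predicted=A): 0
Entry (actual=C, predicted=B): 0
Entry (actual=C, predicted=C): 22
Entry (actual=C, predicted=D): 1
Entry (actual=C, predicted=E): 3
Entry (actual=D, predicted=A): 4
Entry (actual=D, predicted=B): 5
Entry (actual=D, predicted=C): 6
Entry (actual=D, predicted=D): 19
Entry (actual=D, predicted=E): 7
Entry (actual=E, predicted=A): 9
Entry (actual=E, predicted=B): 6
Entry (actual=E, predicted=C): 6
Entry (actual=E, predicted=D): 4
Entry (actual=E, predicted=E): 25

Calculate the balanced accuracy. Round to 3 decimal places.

0.555

Balanced accuracy = mean of per-class recall.
  A: recall = 16/30 = 0.5333
  B: recall = 16/37 = 0.4324
  C: recall = 22/26 = 0.8462
  D: recall = 19/41 = 0.4634
  E: recall = 25/50 = 0.5000
Mean = (0.5333 + 0.4324 + 0.8462 + 0.4634 + 0.5000) / 5 = 0.555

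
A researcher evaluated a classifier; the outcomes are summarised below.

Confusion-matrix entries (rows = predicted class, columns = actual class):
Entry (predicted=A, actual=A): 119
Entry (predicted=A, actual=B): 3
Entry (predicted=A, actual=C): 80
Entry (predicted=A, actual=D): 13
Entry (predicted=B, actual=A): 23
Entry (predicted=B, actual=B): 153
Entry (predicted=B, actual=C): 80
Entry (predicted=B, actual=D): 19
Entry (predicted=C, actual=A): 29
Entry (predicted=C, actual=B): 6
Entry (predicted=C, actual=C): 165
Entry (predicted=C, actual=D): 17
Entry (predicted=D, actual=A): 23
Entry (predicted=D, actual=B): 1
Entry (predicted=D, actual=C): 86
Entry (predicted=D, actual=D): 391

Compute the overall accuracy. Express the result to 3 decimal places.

Accuracy = trace / total = (119+153+165+391=828) / 1208 = 828/1208 = 0.685

0.685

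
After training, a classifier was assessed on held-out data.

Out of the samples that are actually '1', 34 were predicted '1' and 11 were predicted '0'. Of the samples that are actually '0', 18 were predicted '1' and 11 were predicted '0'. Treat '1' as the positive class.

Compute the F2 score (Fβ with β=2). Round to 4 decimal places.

Fβ = (1+β²)·TP / ((1+β²)·TP + β²·FN + FP), with β²=4
= 5·34 / (5·34 + 4·11 + 18) = 0.7328

0.7328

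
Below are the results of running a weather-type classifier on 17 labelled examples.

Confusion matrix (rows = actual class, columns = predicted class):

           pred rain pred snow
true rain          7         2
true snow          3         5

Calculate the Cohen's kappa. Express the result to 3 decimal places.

Observed agreement pₒ = trace/N = 12/17 = 0.7059
Expected agreement pₑ = Σ (rowᵢ·colᵢ)/N² = (9·10 + 8·7)/17² = 0.5052
κ = (pₒ − pₑ)/(1 − pₑ) = (0.7059 − 0.5052)/(1 − 0.5052) = 0.406

0.406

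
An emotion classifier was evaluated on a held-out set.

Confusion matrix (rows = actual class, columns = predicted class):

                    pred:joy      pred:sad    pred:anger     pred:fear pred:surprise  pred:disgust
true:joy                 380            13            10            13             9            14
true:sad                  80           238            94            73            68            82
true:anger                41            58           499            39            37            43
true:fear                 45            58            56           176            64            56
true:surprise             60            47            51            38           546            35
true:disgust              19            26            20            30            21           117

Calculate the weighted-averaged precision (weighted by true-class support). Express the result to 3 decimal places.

Per-class precision (TP/(TP+FP)):
  joy: TP=380, FP=80+41+45+60+19=245 → 380/625 = 0.6080
  sad: TP=238, FP=13+58+58+47+26=202 → 238/440 = 0.5409
  anger: TP=499, FP=10+94+56+51+20=231 → 499/730 = 0.6836
  fear: TP=176, FP=13+73+39+38+30=193 → 176/369 = 0.4770
  surprise: TP=546, FP=9+68+37+64+21=199 → 546/745 = 0.7329
  disgust: TP=117, FP=14+82+43+56+35=230 → 117/347 = 0.3372
Weighted-precision = Σ (supportᵢ/N)·precisionᵢ with N=3256: (439/3256)·0.6080 + (635/3256)·0.5409 + (717/3256)·0.6836 + (455/3256)·0.4770 + (777/3256)·0.7329 + (233/3256)·0.3372 = 0.604

0.604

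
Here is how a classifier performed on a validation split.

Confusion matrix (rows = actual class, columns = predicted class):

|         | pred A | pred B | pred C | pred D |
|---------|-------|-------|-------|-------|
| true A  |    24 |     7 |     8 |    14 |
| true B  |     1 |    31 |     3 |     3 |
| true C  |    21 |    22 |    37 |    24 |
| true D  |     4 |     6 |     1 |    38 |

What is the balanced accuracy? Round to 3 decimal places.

0.600

Balanced accuracy = mean of per-class recall.
  A: recall = 24/53 = 0.4528
  B: recall = 31/38 = 0.8158
  C: recall = 37/104 = 0.3558
  D: recall = 38/49 = 0.7755
Mean = (0.4528 + 0.8158 + 0.3558 + 0.7755) / 4 = 0.600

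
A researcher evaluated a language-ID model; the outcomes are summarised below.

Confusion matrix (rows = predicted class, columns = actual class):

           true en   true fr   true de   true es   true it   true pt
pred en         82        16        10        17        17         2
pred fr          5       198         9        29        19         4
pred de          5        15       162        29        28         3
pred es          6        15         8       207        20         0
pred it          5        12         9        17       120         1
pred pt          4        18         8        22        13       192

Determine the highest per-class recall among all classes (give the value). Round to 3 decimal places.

0.950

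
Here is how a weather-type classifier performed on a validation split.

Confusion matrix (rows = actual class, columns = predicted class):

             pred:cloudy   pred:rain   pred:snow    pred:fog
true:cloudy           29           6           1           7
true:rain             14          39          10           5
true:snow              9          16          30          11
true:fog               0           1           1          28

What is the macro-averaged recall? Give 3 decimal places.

Per-class recall (TP/(TP+FN)):
  cloudy: TP=29, FN=6+1+7=14 → 29/43 = 0.6744
  rain: TP=39, FN=14+10+5=29 → 39/68 = 0.5735
  snow: TP=30, FN=9+16+11=36 → 30/66 = 0.4545
  fog: TP=28, FN=0+1+1=2 → 28/30 = 0.9333
Macro-recall = mean = (0.6744 + 0.5735 + 0.4545 + 0.9333) / 4 = 0.659

0.659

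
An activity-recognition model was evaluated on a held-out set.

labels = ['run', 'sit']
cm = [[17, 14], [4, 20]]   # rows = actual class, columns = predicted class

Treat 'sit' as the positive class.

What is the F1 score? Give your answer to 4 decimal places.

Precision = TP/(TP+FP) = 20/34 = 0.5882
Recall = TP/(TP+FN) = 20/24 = 0.8333
F1 = 2·TP/(2·TP+FP+FN) = 40/58 = 0.6897

0.6897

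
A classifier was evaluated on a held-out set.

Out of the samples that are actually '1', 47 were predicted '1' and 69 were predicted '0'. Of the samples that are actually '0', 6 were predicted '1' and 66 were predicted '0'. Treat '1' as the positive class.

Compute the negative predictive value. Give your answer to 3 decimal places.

0.489

NPV = TN/(TN+FN) = 66/(66+69) = 0.489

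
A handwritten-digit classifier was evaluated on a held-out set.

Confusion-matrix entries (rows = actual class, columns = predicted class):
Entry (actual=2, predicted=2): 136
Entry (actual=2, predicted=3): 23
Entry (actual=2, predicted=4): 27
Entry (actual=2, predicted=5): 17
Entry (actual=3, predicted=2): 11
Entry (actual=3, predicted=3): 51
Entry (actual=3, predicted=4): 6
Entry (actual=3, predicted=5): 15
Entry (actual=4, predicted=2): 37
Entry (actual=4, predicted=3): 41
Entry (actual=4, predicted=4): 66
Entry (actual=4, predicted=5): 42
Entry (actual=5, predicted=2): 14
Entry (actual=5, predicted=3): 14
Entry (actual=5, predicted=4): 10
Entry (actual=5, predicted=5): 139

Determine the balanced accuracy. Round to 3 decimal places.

0.606

Balanced accuracy = mean of per-class recall.
  2: recall = 136/203 = 0.6700
  3: recall = 51/83 = 0.6145
  4: recall = 66/186 = 0.3548
  5: recall = 139/177 = 0.7853
Mean = (0.6700 + 0.6145 + 0.3548 + 0.7853) / 4 = 0.606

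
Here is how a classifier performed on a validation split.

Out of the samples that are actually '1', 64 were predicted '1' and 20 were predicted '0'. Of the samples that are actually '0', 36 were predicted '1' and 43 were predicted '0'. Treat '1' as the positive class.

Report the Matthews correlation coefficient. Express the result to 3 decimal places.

MCC = (TP·TN − FP·FN) / √((TP+FP)(TP+FN)(TN+FP)(TN+FN))
Numerator = 64·43 − 36·20 = 2032
Denominator = √(100·84·79·63) = √41806800 = 6465.8178
MCC = 2032 / 6465.8178 = 0.314

0.314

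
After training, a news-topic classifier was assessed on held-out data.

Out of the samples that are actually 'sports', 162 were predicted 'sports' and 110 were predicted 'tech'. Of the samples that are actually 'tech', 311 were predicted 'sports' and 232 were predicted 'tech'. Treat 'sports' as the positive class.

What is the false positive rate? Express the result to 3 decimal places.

0.573

FPR = FP/(FP+TN) = 311/(311+232) = 0.573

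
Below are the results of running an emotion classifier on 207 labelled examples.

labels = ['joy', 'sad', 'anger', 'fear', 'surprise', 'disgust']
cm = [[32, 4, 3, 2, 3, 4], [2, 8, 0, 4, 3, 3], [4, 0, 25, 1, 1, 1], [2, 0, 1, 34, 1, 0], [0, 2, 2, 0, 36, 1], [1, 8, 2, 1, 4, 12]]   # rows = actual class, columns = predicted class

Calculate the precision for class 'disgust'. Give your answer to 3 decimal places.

precision = TP/(TP+FP).
disgust: TP=12, FP=4+3+1+0+1=9 → 12/21 = 0.5714

0.571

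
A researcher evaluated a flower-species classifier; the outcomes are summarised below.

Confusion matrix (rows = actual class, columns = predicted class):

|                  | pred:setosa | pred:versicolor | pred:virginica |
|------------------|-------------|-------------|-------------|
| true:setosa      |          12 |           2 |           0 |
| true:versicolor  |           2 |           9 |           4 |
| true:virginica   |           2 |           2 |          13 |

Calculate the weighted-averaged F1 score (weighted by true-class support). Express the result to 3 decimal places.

Per-class F1 score (2·TP/(2·TP+FP+FN)):
  setosa: TP=12, FP=2+2=4, FN=2+0=2 → 24/30 = 0.8000
  versicolor: TP=9, FP=2+2=4, FN=2+4=6 → 18/28 = 0.6429
  virginica: TP=13, FP=0+4=4, FN=2+2=4 → 26/34 = 0.7647
Weighted-F1 score = Σ (supportᵢ/N)·F1 scoreᵢ with N=46: (14/46)·0.8000 + (15/46)·0.6429 + (17/46)·0.7647 = 0.736

0.736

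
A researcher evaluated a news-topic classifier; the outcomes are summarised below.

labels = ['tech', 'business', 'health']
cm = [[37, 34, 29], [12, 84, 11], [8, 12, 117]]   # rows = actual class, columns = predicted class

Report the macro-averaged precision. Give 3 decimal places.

0.680

Per-class precision (TP/(TP+FP)):
  tech: TP=37, FP=12+8=20 → 37/57 = 0.6491
  business: TP=84, FP=34+12=46 → 84/130 = 0.6462
  health: TP=117, FP=29+11=40 → 117/157 = 0.7452
Macro-precision = mean = (0.6491 + 0.6462 + 0.7452) / 3 = 0.680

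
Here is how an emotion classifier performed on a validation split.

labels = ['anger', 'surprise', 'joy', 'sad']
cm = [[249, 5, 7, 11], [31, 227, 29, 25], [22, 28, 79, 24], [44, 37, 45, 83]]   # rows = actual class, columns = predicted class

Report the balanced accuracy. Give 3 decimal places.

0.639

Balanced accuracy = mean of per-class recall.
  anger: recall = 249/272 = 0.9154
  surprise: recall = 227/312 = 0.7276
  joy: recall = 79/153 = 0.5163
  sad: recall = 83/209 = 0.3971
Mean = (0.9154 + 0.7276 + 0.5163 + 0.3971) / 4 = 0.639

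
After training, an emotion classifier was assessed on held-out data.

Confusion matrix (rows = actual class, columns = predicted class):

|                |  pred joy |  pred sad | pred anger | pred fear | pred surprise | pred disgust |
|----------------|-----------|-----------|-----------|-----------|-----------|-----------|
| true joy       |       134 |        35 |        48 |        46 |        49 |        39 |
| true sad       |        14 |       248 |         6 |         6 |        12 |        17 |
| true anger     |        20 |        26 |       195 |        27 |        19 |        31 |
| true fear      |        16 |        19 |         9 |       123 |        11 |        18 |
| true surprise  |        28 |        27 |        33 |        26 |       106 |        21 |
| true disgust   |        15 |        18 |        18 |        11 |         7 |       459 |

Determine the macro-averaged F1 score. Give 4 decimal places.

0.6144

Per-class F1 score (2·TP/(2·TP+FP+FN)):
  joy: TP=134, FP=14+20+16+28+15=93, FN=35+48+46+49+39=217 → 268/578 = 0.46367
  sad: TP=248, FP=35+26+19+27+18=125, FN=14+6+6+12+17=55 → 496/676 = 0.73373
  anger: TP=195, FP=48+6+9+33+18=114, FN=20+26+27+19+31=123 → 390/627 = 0.62201
  fear: TP=123, FP=46+6+27+26+11=116, FN=16+19+9+11+18=73 → 246/435 = 0.56552
  surprise: TP=106, FP=49+12+19+11+7=98, FN=28+27+33+26+21=135 → 212/445 = 0.47640
  disgust: TP=459, FP=39+17+31+18+21=126, FN=15+18+18+11+7=69 → 918/1113 = 0.82480
Macro-F1 score = mean = (0.46367 + 0.73373 + 0.62201 + 0.56552 + 0.47640 + 0.82480) / 6 = 0.6144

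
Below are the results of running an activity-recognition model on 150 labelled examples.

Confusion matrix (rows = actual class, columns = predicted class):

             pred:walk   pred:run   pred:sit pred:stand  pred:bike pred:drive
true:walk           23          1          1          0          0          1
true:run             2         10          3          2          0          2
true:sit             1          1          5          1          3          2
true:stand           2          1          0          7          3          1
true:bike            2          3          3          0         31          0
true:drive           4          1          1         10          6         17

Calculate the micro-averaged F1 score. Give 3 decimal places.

0.620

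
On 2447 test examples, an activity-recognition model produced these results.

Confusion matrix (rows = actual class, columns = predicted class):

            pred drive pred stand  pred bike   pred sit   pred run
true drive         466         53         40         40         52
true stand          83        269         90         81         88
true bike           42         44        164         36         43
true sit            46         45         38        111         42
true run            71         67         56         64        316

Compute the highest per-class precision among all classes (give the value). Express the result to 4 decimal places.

Per-class precision (TP/(TP+FP)):
  drive: TP=466, FP=83+42+46+71=242 → 466/708 = 0.65819
  stand: TP=269, FP=53+44+45+67=209 → 269/478 = 0.56276
  bike: TP=164, FP=40+90+38+56=224 → 164/388 = 0.42268
  sit: TP=111, FP=40+81+36+64=221 → 111/332 = 0.33434
  run: TP=316, FP=52+88+43+42=225 → 316/541 = 0.58410
Highest is class 'drive' with precision = 0.6582.

0.6582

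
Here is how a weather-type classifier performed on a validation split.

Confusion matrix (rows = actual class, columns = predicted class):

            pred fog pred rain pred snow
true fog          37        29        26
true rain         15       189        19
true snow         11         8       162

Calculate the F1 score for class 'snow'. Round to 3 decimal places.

0.835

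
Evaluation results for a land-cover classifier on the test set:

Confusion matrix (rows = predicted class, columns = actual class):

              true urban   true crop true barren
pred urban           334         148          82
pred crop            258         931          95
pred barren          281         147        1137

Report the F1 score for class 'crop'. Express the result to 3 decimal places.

0.742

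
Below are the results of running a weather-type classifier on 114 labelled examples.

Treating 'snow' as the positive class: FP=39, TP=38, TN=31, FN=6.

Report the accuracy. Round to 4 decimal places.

Accuracy = (TP+TN)/N = (38+31)/114 = 0.6053

0.6053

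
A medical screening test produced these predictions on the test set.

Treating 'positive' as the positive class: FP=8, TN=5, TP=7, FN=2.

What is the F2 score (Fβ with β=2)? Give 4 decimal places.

Fβ = (1+β²)·TP / ((1+β²)·TP + β²·FN + FP), with β²=4
= 5·7 / (5·7 + 4·2 + 8) = 0.6863

0.6863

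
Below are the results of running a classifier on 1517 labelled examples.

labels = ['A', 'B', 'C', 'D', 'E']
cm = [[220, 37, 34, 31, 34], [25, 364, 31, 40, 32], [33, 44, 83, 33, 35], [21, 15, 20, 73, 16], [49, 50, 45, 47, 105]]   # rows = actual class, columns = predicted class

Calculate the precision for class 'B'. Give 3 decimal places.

One-vs-rest for 'B': TP = diagonal; FP = other classes predicted 'B'; FN = 'B' predicted as other.
precision = TP/(TP+FP).
B: TP=364, FP=37+44+15+50=146 → 364/510 = 0.7137

0.714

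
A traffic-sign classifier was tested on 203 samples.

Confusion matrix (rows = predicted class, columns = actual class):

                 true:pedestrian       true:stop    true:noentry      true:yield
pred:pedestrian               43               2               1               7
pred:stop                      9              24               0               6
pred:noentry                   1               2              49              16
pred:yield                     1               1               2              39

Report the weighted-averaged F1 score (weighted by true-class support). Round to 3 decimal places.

Per-class F1 score (2·TP/(2·TP+FP+FN)):
  pedestrian: TP=43, FP=2+1+7=10, FN=9+1+1=11 → 86/107 = 0.8037
  stop: TP=24, FP=9+0+6=15, FN=2+2+1=5 → 48/68 = 0.7059
  noentry: TP=49, FP=1+2+16=19, FN=1+0+2=3 → 98/120 = 0.8167
  yield: TP=39, FP=1+1+2=4, FN=7+6+16=29 → 78/111 = 0.7027
Weighted-F1 score = Σ (supportᵢ/N)·F1 scoreᵢ with N=203: (54/203)·0.8037 + (29/203)·0.7059 + (52/203)·0.8167 + (68/203)·0.7027 = 0.759

0.759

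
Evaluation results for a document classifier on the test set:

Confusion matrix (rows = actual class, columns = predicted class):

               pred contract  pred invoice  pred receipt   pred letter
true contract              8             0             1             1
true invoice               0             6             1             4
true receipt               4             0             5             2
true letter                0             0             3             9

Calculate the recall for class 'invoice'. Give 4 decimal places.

recall = TP/(TP+FN).
invoice: TP=6, FN=0+1+4=5 → 6/11 = 0.54545

0.5455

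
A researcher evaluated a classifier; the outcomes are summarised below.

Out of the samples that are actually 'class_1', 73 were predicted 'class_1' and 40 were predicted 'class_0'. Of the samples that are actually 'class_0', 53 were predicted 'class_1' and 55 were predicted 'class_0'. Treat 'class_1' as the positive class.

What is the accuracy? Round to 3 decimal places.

0.579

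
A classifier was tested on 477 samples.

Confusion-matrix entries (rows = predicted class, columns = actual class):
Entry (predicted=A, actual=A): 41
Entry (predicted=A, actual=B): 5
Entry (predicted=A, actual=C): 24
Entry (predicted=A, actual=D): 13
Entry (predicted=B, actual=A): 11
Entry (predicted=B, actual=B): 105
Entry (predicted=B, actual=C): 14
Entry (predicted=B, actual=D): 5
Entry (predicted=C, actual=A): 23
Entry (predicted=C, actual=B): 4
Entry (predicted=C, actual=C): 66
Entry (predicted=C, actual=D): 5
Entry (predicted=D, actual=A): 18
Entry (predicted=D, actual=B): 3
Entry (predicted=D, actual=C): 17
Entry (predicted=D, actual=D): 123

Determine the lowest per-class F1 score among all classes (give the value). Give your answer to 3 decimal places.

0.466

Per-class F1 score (2·TP/(2·TP+FP+FN)):
  A: TP=41, FP=5+24+13=42, FN=11+23+18=52 → 82/176 = 0.4659
  B: TP=105, FP=11+14+5=30, FN=5+4+3=12 → 210/252 = 0.8333
  C: TP=66, FP=23+4+5=32, FN=24+14+17=55 → 132/219 = 0.6027
  D: TP=123, FP=18+3+17=38, FN=13+5+5=23 → 246/307 = 0.8013
Lowest is class 'A' with F1 score = 0.466.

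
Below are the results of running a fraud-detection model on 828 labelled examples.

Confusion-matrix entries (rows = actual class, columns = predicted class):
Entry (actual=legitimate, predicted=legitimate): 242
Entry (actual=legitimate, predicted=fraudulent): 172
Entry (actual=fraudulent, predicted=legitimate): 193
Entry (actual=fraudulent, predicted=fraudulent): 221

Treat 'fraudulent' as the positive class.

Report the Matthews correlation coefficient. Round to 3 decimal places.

0.119

MCC = (TP·TN − FP·FN) / √((TP+FP)(TP+FN)(TN+FP)(TN+FN))
Numerator = 221·242 − 172·193 = 20286
Denominator = √(393·414·414·435) = √29301003180 = 171175.3580
MCC = 20286 / 171175.3580 = 0.119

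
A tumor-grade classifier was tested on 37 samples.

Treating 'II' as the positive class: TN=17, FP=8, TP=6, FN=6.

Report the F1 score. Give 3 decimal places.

Precision = TP/(TP+FP) = 6/14 = 0.4286
Recall = TP/(TP+FN) = 6/12 = 0.5000
F1 = 2·TP/(2·TP+FP+FN) = 12/26 = 0.462

0.462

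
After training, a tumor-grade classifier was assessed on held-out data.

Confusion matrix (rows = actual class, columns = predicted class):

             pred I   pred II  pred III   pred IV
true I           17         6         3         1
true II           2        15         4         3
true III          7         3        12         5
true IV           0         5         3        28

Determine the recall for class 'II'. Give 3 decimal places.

Take TP from the diagonal, FP from the rest of the 'II' prediction marginal, FN from the rest of the 'II' actual marginal.
recall = TP/(TP+FN).
II: TP=15, FN=2+4+3=9 → 15/24 = 0.6250

0.625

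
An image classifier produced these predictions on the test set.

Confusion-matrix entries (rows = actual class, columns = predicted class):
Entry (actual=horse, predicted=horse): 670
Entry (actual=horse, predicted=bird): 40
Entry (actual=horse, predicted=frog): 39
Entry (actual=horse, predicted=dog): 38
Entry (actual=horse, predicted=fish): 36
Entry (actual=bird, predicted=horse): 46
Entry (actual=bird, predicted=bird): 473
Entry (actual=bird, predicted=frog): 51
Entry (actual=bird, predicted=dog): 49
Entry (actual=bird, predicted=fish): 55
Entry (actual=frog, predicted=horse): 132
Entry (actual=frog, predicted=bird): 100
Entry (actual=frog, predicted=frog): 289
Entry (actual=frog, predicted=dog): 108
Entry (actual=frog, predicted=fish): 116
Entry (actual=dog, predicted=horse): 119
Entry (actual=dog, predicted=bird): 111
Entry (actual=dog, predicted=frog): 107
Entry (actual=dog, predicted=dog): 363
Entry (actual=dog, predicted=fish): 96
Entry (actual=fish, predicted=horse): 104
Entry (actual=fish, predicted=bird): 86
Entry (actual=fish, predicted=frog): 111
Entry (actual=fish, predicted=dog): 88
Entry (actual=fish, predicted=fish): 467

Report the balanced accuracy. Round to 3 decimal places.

Balanced accuracy = mean of per-class recall.
  horse: recall = 670/823 = 0.8141
  bird: recall = 473/674 = 0.7018
  frog: recall = 289/745 = 0.3879
  dog: recall = 363/796 = 0.4560
  fish: recall = 467/856 = 0.5456
Mean = (0.8141 + 0.7018 + 0.3879 + 0.4560 + 0.5456) / 5 = 0.581

0.581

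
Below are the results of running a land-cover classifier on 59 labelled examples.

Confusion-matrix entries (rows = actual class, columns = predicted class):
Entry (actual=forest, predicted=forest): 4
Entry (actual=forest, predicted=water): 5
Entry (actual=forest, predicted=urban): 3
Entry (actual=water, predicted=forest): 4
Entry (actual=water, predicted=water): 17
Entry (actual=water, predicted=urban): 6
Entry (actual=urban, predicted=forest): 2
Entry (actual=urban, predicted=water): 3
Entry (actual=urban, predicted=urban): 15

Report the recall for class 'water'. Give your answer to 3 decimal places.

0.630

recall = TP/(TP+FN).
water: TP=17, FN=4+6=10 → 17/27 = 0.6296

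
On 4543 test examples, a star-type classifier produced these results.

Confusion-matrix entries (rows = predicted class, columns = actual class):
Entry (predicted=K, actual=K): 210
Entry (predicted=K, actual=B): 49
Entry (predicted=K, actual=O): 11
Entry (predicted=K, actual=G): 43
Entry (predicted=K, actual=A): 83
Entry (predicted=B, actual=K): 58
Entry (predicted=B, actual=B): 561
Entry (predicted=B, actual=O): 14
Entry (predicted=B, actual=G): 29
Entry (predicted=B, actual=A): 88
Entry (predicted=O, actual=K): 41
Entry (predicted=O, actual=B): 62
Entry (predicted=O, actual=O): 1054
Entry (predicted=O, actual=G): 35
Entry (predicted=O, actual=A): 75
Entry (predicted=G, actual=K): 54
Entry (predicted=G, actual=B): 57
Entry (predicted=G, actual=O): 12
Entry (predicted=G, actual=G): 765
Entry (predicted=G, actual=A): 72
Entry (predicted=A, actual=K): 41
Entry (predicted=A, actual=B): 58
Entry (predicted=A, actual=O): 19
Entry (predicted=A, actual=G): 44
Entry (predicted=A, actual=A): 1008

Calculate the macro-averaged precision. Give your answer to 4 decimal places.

Per-class precision (TP/(TP+FP)):
  K: TP=210, FP=49+11+43+83=186 → 210/396 = 0.53030
  B: TP=561, FP=58+14+29+88=189 → 561/750 = 0.74800
  O: TP=1054, FP=41+62+35+75=213 → 1054/1267 = 0.83189
  G: TP=765, FP=54+57+12+72=195 → 765/960 = 0.79688
  A: TP=1008, FP=41+58+19+44=162 → 1008/1170 = 0.86154
Macro-precision = mean = (0.53030 + 0.74800 + 0.83189 + 0.79688 + 0.86154) / 5 = 0.7537

0.7537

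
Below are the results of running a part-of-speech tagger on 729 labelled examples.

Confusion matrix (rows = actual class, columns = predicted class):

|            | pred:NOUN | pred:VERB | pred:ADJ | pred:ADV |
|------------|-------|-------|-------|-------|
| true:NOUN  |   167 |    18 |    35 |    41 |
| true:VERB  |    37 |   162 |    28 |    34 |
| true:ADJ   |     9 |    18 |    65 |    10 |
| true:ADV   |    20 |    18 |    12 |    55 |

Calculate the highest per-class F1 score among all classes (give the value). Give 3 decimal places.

Per-class F1 score (2·TP/(2·TP+FP+FN)):
  NOUN: TP=167, FP=37+9+20=66, FN=18+35+41=94 → 334/494 = 0.6761
  VERB: TP=162, FP=18+18+18=54, FN=37+28+34=99 → 324/477 = 0.6792
  ADJ: TP=65, FP=35+28+12=75, FN=9+18+10=37 → 130/242 = 0.5372
  ADV: TP=55, FP=41+34+10=85, FN=20+18+12=50 → 110/245 = 0.4490
Highest is class 'VERB' with F1 score = 0.679.

0.679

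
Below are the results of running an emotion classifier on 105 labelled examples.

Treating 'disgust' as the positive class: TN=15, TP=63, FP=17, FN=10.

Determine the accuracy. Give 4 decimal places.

Accuracy = (TP+TN)/N = (63+15)/105 = 0.7429

0.7429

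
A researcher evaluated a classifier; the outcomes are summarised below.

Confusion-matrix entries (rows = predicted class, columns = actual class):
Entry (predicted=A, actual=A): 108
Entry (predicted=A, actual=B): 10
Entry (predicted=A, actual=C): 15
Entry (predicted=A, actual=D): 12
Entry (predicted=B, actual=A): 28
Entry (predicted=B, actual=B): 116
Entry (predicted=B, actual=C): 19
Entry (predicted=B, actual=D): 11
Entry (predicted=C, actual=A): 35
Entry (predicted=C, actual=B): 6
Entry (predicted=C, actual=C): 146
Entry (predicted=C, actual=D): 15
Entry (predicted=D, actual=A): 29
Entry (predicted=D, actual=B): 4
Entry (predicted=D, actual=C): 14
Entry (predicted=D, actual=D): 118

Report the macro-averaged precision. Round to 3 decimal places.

Per-class precision (TP/(TP+FP)):
  A: TP=108, FP=10+15+12=37 → 108/145 = 0.7448
  B: TP=116, FP=28+19+11=58 → 116/174 = 0.6667
  C: TP=146, FP=35+6+15=56 → 146/202 = 0.7228
  D: TP=118, FP=29+4+14=47 → 118/165 = 0.7152
Macro-precision = mean = (0.7448 + 0.6667 + 0.7228 + 0.7152) / 4 = 0.712

0.712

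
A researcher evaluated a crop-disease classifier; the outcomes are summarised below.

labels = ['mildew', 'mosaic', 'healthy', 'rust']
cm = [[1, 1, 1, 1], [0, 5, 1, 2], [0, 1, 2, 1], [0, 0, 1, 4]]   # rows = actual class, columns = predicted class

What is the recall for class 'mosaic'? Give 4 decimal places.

0.6250

One-vs-rest for 'mosaic': TP = diagonal; FP = other classes predicted 'mosaic'; FN = 'mosaic' predicted as other.
recall = TP/(TP+FN).
mosaic: TP=5, FN=0+1+2=3 → 5/8 = 0.62500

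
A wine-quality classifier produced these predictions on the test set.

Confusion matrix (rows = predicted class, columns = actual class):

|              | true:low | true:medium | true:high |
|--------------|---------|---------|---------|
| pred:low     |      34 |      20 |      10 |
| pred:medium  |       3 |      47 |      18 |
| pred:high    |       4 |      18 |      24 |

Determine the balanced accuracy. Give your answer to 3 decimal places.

Balanced accuracy = mean of per-class recall.
  low: recall = 34/41 = 0.8293
  medium: recall = 47/85 = 0.5529
  high: recall = 24/52 = 0.4615
Mean = (0.8293 + 0.5529 + 0.4615) / 3 = 0.615

0.615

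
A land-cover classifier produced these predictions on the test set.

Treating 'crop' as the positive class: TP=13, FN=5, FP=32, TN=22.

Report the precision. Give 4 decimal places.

0.2889

Precision = TP/(TP+FP) = 13/(13+32) = 13/45 = 0.2889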